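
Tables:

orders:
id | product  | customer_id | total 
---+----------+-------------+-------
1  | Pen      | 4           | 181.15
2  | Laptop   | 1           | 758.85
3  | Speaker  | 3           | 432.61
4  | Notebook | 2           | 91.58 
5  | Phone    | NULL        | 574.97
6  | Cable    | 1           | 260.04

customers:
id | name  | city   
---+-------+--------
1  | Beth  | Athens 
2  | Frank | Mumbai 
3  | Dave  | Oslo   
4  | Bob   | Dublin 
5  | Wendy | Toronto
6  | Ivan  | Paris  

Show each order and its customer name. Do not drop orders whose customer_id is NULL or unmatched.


LEFT JOIN keeps every row from orders (the left table); where customer_id has no match in customers, the customer columns become NULL. Walk through each order:
  - order 1 (Pen): customer_id=4 -> matches Bob
  - order 2 (Laptop): customer_id=1 -> matches Beth
  - order 3 (Speaker): customer_id=3 -> matches Dave
  - order 4 (Notebook): customer_id=2 -> matches Frank
  - order 5 (Phone): customer_id=NULL, no match -> kept with NULL
  - order 6 (Cable): customer_id=1 -> matches Beth
All 6 rows appear; 1 has NULL customer.

SQL:
SELECT a.product, b.name AS customer
FROM orders a
LEFT JOIN customers b ON a.customer_id = b.id

Result:
product  | customer
---------+---------
Pen      | Bob     
Laptop   | Beth    
Speaker  | Dave    
Notebook | Frank   
Phone    | NULL    
Cable    | Beth    


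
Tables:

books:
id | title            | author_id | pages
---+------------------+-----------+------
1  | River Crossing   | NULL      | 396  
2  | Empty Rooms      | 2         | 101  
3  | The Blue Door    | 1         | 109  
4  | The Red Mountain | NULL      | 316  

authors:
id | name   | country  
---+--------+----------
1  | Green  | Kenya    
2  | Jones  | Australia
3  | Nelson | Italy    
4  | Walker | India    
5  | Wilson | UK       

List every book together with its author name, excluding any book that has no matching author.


INNER JOIN keeps only books rows whose author_id matches an id in authors. Walk through each book:
  - book 1 (River Crossing): author_id=NULL, no match -> dropped
  - book 2 (Empty Rooms): author_id=2 -> matches Jones
  - book 3 (The Blue Door): author_id=1 -> matches Green
  - book 4 (The Red Mountain): author_id=NULL, no match -> dropped
So 2 of 4 rows are dropped.

SQL:
SELECT a.title, b.name AS author
FROM books a
INNER JOIN authors b ON a.author_id = b.id

Result:
title         | author
--------------+-------
Empty Rooms   | Jones 
The Blue Door | Green 


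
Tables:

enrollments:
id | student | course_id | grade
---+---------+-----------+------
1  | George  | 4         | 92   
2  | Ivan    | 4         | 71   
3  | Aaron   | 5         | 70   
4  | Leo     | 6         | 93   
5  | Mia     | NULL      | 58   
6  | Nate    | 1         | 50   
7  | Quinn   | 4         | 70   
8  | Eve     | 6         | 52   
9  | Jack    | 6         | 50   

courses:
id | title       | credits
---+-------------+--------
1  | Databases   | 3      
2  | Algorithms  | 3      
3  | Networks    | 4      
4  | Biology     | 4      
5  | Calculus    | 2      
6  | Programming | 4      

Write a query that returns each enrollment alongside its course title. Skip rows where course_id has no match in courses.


INNER JOIN keeps only enrollments rows whose course_id matches an id in courses. Walk through each enrollment:
  - enrollment 1 (George): course_id=4 -> matches Biology
  - enrollment 2 (Ivan): course_id=4 -> matches Biology
  - enrollment 3 (Aaron): course_id=5 -> matches Calculus
  - enrollment 4 (Leo): course_id=6 -> matches Programming
  - enrollment 5 (Mia): course_id=NULL, no match -> dropped
  - enrollment 6 (Nate): course_id=1 -> matches Databases
  - enrollment 7 (Quinn): course_id=4 -> matches Biology
  - enrollment 8 (Eve): course_id=6 -> matches Programming
  - enrollment 9 (Jack): course_id=6 -> matches Programming
So 1 of 9 rows is dropped.

SQL:
SELECT a.student, b.title AS course
FROM enrollments a
INNER JOIN courses b ON a.course_id = b.id

Result:
student | course     
--------+------------
George  | Biology    
Ivan    | Biology    
Aaron   | Calculus   
Leo     | Programming
Nate    | Databases  
Quinn   | Biology    
Eve     | Programming
Jack    | Programming


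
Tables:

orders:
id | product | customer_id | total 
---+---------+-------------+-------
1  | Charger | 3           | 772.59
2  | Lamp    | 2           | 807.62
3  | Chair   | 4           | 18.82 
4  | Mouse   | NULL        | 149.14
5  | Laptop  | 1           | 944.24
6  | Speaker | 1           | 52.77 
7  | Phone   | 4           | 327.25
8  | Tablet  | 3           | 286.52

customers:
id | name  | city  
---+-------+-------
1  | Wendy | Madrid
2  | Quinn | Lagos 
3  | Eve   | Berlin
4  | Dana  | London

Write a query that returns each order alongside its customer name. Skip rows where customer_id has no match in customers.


INNER JOIN keeps only orders rows whose customer_id matches an id in customers. Walk through each order:
  - order 1 (Charger): customer_id=3 -> matches Eve
  - order 2 (Lamp): customer_id=2 -> matches Quinn
  - order 3 (Chair): customer_id=4 -> matches Dana
  - order 4 (Mouse): customer_id=NULL, no match -> dropped
  - order 5 (Laptop): customer_id=1 -> matches Wendy
  - order 6 (Speaker): customer_id=1 -> matches Wendy
  - order 7 (Phone): customer_id=4 -> matches Dana
  - order 8 (Tablet): customer_id=3 -> matches Eve
So 1 of 8 rows is dropped.

SQL:
SELECT a.product, b.name AS customer
FROM orders a
INNER JOIN customers b ON a.customer_id = b.id

Result:
product | customer
--------+---------
Charger | Eve     
Lamp    | Quinn   
Chair   | Dana    
Laptop  | Wendy   
Speaker | Wendy   
Phone   | Dana    
Tablet  | Eve     


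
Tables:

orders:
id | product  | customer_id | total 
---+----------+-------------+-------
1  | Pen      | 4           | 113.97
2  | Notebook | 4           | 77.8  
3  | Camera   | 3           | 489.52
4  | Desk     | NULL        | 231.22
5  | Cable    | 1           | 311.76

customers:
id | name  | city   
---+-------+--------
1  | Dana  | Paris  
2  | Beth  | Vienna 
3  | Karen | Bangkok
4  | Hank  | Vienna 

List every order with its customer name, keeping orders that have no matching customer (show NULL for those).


LEFT JOIN keeps every row from orders (the left table); where customer_id has no match in customers, the customer columns become NULL. Walk through each order:
  - order 1 (Pen): customer_id=4 -> matches Hank
  - order 2 (Notebook): customer_id=4 -> matches Hank
  - order 3 (Camera): customer_id=3 -> matches Karen
  - order 4 (Desk): customer_id=NULL, no match -> kept with NULL
  - order 5 (Cable): customer_id=1 -> matches Dana
All 5 rows appear; 1 has NULL customer.

SQL:
SELECT a.product, b.name AS customer
FROM orders a
LEFT JOIN customers b ON a.customer_id = b.id

Result:
product  | customer
---------+---------
Pen      | Hank    
Notebook | Hank    
Camera   | Karen   
Desk     | NULL    
Cable    | Dana    


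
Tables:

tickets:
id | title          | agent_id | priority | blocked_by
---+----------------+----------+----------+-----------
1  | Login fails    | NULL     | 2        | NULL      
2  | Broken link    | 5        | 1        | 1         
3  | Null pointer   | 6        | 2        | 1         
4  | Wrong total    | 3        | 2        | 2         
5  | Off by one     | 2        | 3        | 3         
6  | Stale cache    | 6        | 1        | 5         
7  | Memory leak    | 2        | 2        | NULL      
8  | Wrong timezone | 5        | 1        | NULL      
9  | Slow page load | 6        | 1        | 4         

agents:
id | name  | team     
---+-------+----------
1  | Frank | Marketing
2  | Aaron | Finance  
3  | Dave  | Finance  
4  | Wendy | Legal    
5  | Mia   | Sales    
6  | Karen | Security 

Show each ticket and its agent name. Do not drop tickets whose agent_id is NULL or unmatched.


LEFT JOIN keeps every row from tickets (the left table); where agent_id has no match in agents, the agent columns become NULL. Walk through each ticket:
  - ticket 1 (Login fails): agent_id=NULL, no match -> kept with NULL
  - ticket 2 (Broken link): agent_id=5 -> matches Mia
  - ticket 3 (Null pointer): agent_id=6 -> matches Karen
  - ticket 4 (Wrong total): agent_id=3 -> matches Dave
  - ticket 5 (Off by one): agent_id=2 -> matches Aaron
  - ticket 6 (Stale cache): agent_id=6 -> matches Karen
  - ticket 7 (Memory leak): agent_id=2 -> matches Aaron
  - ticket 8 (Wrong timezone): agent_id=5 -> matches Mia
  - ticket 9 (Slow page load): agent_id=6 -> matches Karen
All 9 rows appear; 1 has NULL agent.

SQL:
SELECT a.title, b.name AS agent
FROM tickets a
LEFT JOIN agents b ON a.agent_id = b.id

Result:
title          | agent
---------------+------
Login fails    | NULL 
Broken link    | Mia  
Null pointer   | Karen
Wrong total    | Dave 
Off by one     | Aaron
Stale cache    | Karen
Memory leak    | Aaron
Wrong timezone | Mia  
Slow page load | Karen


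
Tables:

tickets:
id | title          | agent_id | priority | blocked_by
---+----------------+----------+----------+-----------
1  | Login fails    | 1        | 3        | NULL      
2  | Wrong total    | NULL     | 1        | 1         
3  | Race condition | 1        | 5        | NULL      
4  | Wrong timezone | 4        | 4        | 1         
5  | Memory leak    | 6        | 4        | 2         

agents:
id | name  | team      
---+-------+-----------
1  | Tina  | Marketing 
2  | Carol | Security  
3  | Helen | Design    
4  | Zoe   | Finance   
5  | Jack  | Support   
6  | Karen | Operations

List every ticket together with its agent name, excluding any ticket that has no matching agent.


INNER JOIN keeps only tickets rows whose agent_id matches an id in agents. Walk through each ticket:
  - ticket 1 (Login fails): agent_id=1 -> matches Tina
  - ticket 2 (Wrong total): agent_id=NULL, no match -> dropped
  - ticket 3 (Race condition): agent_id=1 -> matches Tina
  - ticket 4 (Wrong timezone): agent_id=4 -> matches Zoe
  - ticket 5 (Memory leak): agent_id=6 -> matches Karen
So 1 of 5 rows is dropped.

SQL:
SELECT a.title, b.name AS agent
FROM tickets a
INNER JOIN agents b ON a.agent_id = b.id

Result:
title          | agent
---------------+------
Login fails    | Tina 
Race condition | Tina 
Wrong timezone | Zoe  
Memory leak    | Karen


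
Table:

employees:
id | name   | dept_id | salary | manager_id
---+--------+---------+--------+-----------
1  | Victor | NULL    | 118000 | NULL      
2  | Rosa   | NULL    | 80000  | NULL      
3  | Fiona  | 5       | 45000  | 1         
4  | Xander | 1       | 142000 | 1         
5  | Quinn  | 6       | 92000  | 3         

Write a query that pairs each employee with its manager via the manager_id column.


This is a self-join: employees is joined to a second copy of itself, matching each row's manager_id to another row's id. Use LEFT JOIN so rows with manager_id=NULL are kept.
  - employee 1 (Victor): manager_id=NULL -> NULL
  - employee 2 (Rosa): manager_id=NULL -> NULL
  - employee 3 (Fiona): manager_id=1 -> Victor
  - employee 4 (Xander): manager_id=1 -> Victor
  - employee 5 (Quinn): manager_id=3 -> Fiona

SQL:
SELECT a.name AS item, b.name AS manager
FROM employees a
LEFT JOIN employees b ON a.manager_id = b.id

Result:
item   | manager
-------+--------
Victor | NULL   
Rosa   | NULL   
Fiona  | Victor 
Xander | Victor 
Quinn  | Fiona  


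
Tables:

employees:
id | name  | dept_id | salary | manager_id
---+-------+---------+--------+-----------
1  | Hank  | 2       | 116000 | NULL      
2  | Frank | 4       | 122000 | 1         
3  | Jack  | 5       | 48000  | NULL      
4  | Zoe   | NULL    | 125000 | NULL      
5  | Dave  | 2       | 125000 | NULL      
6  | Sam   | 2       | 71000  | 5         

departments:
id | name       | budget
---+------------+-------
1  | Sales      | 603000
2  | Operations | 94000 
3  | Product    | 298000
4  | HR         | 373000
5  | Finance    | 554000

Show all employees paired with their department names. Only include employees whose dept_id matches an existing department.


INNER JOIN keeps only employees rows whose dept_id matches an id in departments. Walk through each employee:
  - employee 1 (Hank): dept_id=2 -> matches Operations
  - employee 2 (Frank): dept_id=4 -> matches HR
  - employee 3 (Jack): dept_id=5 -> matches Finance
  - employee 4 (Zoe): dept_id=NULL, no match -> dropped
  - employee 5 (Dave): dept_id=2 -> matches Operations
  - employee 6 (Sam): dept_id=2 -> matches Operations
So 1 of 6 rows is dropped.

SQL:
SELECT a.name, b.name AS department
FROM employees a
INNER JOIN departments b ON a.dept_id = b.id

Result:
name  | department
------+-----------
Hank  | Operations
Frank | HR        
Jack  | Finance   
Dave  | Operations
Sam   | Operations


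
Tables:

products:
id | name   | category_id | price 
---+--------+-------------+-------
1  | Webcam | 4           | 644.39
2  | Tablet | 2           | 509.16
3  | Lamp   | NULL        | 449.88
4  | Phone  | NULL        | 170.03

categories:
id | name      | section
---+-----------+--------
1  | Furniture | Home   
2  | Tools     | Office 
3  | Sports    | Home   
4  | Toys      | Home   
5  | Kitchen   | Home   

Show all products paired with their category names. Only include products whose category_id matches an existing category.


INNER JOIN keeps only products rows whose category_id matches an id in categories. Walk through each product:
  - product 1 (Webcam): category_id=4 -> matches Toys
  - product 2 (Tablet): category_id=2 -> matches Tools
  - product 3 (Lamp): category_id=NULL, no match -> dropped
  - product 4 (Phone): category_id=NULL, no match -> dropped
So 2 of 4 rows are dropped.

SQL:
SELECT a.name, b.name AS category
FROM products a
INNER JOIN categories b ON a.category_id = b.id

Result:
name   | category
-------+---------
Webcam | Toys    
Tablet | Tools   


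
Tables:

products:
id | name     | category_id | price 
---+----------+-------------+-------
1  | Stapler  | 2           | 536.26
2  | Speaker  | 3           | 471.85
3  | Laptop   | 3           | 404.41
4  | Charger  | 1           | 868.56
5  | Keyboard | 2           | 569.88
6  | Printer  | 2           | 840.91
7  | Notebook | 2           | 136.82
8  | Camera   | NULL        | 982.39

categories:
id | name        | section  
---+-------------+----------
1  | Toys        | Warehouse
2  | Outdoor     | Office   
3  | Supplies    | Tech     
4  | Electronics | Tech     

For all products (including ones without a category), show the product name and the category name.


LEFT JOIN keeps every row from products (the left table); where category_id has no match in categories, the category columns become NULL. Walk through each product:
  - product 1 (Stapler): category_id=2 -> matches Outdoor
  - product 2 (Speaker): category_id=3 -> matches Supplies
  - product 3 (Laptop): category_id=3 -> matches Supplies
  - product 4 (Charger): category_id=1 -> matches Toys
  - product 5 (Keyboard): category_id=2 -> matches Outdoor
  - product 6 (Printer): category_id=2 -> matches Outdoor
  - product 7 (Notebook): category_id=2 -> matches Outdoor
  - product 8 (Camera): category_id=NULL, no match -> kept with NULL
All 8 rows appear; 1 has NULL category.

SQL:
SELECT a.name, b.name AS category
FROM products a
LEFT JOIN categories b ON a.category_id = b.id

Result:
name     | category
---------+---------
Stapler  | Outdoor 
Speaker  | Supplies
Laptop   | Supplies
Charger  | Toys    
Keyboard | Outdoor 
Printer  | Outdoor 
Notebook | Outdoor 
Camera   | NULL    


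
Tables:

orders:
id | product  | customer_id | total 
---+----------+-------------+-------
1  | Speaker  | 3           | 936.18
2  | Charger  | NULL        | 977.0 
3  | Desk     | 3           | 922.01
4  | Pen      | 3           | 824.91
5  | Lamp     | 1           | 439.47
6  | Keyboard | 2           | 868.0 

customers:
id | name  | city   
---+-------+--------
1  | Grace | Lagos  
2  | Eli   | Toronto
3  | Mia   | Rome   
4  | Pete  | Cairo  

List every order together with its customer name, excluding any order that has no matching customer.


INNER JOIN keeps only orders rows whose customer_id matches an id in customers. Walk through each order:
  - order 1 (Speaker): customer_id=3 -> matches Mia
  - order 2 (Charger): customer_id=NULL, no match -> dropped
  - order 3 (Desk): customer_id=3 -> matches Mia
  - order 4 (Pen): customer_id=3 -> matches Mia
  - order 5 (Lamp): customer_id=1 -> matches Grace
  - order 6 (Keyboard): customer_id=2 -> matches Eli
So 1 of 6 rows is dropped.

SQL:
SELECT a.product, b.name AS customer
FROM orders a
INNER JOIN customers b ON a.customer_id = b.id

Result:
product  | customer
---------+---------
Speaker  | Mia     
Desk     | Mia     
Pen      | Mia     
Lamp     | Grace   
Keyboard | Eli     


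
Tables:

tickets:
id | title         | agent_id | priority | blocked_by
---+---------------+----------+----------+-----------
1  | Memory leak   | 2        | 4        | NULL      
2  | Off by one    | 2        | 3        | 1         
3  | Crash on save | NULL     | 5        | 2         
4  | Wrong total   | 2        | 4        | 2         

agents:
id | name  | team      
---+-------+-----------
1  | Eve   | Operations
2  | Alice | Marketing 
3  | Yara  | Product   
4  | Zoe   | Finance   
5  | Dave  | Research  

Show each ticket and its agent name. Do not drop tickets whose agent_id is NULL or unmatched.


LEFT JOIN keeps every row from tickets (the left table); where agent_id has no match in agents, the agent columns become NULL. Walk through each ticket:
  - ticket 1 (Memory leak): agent_id=2 -> matches Alice
  - ticket 2 (Off by one): agent_id=2 -> matches Alice
  - ticket 3 (Crash on save): agent_id=NULL, no match -> kept with NULL
  - ticket 4 (Wrong total): agent_id=2 -> matches Alice
All 4 rows appear; 1 has NULL agent.

SQL:
SELECT a.title, b.name AS agent
FROM tickets a
LEFT JOIN agents b ON a.agent_id = b.id

Result:
title         | agent
--------------+------
Memory leak   | Alice
Off by one    | Alice
Crash on save | NULL 
Wrong total   | Alice


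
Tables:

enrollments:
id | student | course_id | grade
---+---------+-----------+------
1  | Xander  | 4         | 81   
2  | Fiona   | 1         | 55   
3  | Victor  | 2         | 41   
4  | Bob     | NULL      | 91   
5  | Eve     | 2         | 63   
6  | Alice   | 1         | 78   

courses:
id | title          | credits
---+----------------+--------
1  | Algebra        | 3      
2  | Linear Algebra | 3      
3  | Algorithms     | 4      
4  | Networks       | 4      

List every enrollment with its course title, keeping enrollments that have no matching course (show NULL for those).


LEFT JOIN keeps every row from enrollments (the left table); where course_id has no match in courses, the course columns become NULL. Walk through each enrollment:
  - enrollment 1 (Xander): course_id=4 -> matches Networks
  - enrollment 2 (Fiona): course_id=1 -> matches Algebra
  - enrollment 3 (Victor): course_id=2 -> matches Linear Algebra
  - enrollment 4 (Bob): course_id=NULL, no match -> kept with NULL
  - enrollment 5 (Eve): course_id=2 -> matches Linear Algebra
  - enrollment 6 (Alice): course_id=1 -> matches Algebra
All 6 rows appear; 1 has NULL course.

SQL:
SELECT a.student, b.title AS course
FROM enrollments a
LEFT JOIN courses b ON a.course_id = b.id

Result:
student | course        
--------+---------------
Xander  | Networks      
Fiona   | Algebra       
Victor  | Linear Algebra
Bob     | NULL          
Eve     | Linear Algebra
Alice   | Algebra       


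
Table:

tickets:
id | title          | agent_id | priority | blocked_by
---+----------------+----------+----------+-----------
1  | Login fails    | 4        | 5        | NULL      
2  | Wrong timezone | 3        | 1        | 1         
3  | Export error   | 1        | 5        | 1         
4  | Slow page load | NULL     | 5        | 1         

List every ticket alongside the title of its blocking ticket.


This is a self-join: tickets is joined to a second copy of itself, matching each row's blocked_by to another row's id. Use LEFT JOIN so rows with blocked_by=NULL are kept.
  - ticket 1 (Login fails): blocked_by=NULL -> NULL
  - ticket 2 (Wrong timezone): blocked_by=1 -> Login fails
  - ticket 3 (Export error): blocked_by=1 -> Login fails
  - ticket 4 (Slow page load): blocked_by=1 -> Login fails

SQL:
SELECT a.title AS item, b.title AS blocked_by
FROM tickets a
LEFT JOIN tickets b ON a.blocked_by = b.id

Result:
item           | blocked_by 
---------------+------------
Login fails    | NULL       
Wrong timezone | Login fails
Export error   | Login fails
Slow page load | Login fails


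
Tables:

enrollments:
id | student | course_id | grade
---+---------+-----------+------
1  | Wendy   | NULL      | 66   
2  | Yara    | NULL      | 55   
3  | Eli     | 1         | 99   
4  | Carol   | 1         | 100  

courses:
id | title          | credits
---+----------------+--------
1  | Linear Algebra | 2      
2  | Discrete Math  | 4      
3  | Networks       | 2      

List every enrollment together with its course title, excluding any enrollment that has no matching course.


INNER JOIN keeps only enrollments rows whose course_id matches an id in courses. Walk through each enrollment:
  - enrollment 1 (Wendy): course_id=NULL, no match -> dropped
  - enrollment 2 (Yara): course_id=NULL, no match -> dropped
  - enrollment 3 (Eli): course_id=1 -> matches Linear Algebra
  - enrollment 4 (Carol): course_id=1 -> matches Linear Algebra
So 2 of 4 rows are dropped.

SQL:
SELECT a.student, b.title AS course
FROM enrollments a
INNER JOIN courses b ON a.course_id = b.id

Result:
student | course        
--------+---------------
Eli     | Linear Algebra
Carol   | Linear Algebra


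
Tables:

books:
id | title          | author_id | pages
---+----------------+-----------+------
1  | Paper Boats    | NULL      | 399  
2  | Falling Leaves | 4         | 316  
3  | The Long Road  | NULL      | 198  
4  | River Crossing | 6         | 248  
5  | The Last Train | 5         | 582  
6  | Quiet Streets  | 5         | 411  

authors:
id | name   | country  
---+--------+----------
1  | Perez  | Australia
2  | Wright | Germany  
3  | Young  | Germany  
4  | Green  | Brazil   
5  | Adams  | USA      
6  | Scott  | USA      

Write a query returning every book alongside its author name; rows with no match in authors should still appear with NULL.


LEFT JOIN keeps every row from books (the left table); where author_id has no match in authors, the author columns become NULL. Walk through each book:
  - book 1 (Paper Boats): author_id=NULL, no match -> kept with NULL
  - book 2 (Falling Leaves): author_id=4 -> matches Green
  - book 3 (The Long Road): author_id=NULL, no match -> kept with NULL
  - book 4 (River Crossing): author_id=6 -> matches Scott
  - book 5 (The Last Train): author_id=5 -> matches Adams
  - book 6 (Quiet Streets): author_id=5 -> matches Adams
All 6 rows appear; 2 have NULL author.

SQL:
SELECT a.title, b.name AS author
FROM books a
LEFT JOIN authors b ON a.author_id = b.id

Result:
title          | author
---------------+-------
Paper Boats    | NULL  
Falling Leaves | Green 
The Long Road  | NULL  
River Crossing | Scott 
The Last Train | Adams 
Quiet Streets  | Adams 


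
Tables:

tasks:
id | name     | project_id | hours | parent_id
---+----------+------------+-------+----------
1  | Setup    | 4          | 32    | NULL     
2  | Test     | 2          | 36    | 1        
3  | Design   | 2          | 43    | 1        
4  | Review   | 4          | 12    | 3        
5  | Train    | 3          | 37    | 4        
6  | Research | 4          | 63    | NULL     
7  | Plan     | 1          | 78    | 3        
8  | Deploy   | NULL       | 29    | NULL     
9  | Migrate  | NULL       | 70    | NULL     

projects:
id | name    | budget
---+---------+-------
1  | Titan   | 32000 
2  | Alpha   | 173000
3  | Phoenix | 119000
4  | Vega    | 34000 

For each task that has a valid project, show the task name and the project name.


INNER JOIN keeps only tasks rows whose project_id matches an id in projects. Walk through each task:
  - task 1 (Setup): project_id=4 -> matches Vega
  - task 2 (Test): project_id=2 -> matches Alpha
  - task 3 (Design): project_id=2 -> matches Alpha
  - task 4 (Review): project_id=4 -> matches Vega
  - task 5 (Train): project_id=3 -> matches Phoenix
  - task 6 (Research): project_id=4 -> matches Vega
  - task 7 (Plan): project_id=1 -> matches Titan
  - task 8 (Deploy): project_id=NULL, no match -> dropped
  - task 9 (Migrate): project_id=NULL, no match -> dropped
So 2 of 9 rows are dropped.

SQL:
SELECT a.name, b.name AS project
FROM tasks a
INNER JOIN projects b ON a.project_id = b.id

Result:
name     | project
---------+--------
Setup    | Vega   
Test     | Alpha  
Design   | Alpha  
Review   | Vega   
Train    | Phoenix
Research | Vega   
Plan     | Titan  


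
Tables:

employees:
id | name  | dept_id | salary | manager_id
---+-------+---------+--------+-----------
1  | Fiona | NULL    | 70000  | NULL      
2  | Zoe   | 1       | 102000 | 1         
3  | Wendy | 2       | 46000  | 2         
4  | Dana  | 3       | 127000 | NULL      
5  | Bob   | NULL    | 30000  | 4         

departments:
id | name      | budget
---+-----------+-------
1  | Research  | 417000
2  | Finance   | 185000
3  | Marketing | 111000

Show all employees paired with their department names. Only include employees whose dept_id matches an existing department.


INNER JOIN keeps only employees rows whose dept_id matches an id in departments. Walk through each employee:
  - employee 1 (Fiona): dept_id=NULL, no match -> dropped
  - employee 2 (Zoe): dept_id=1 -> matches Research
  - employee 3 (Wendy): dept_id=2 -> matches Finance
  - employee 4 (Dana): dept_id=3 -> matches Marketing
  - employee 5 (Bob): dept_id=NULL, no match -> dropped
So 2 of 5 rows are dropped.

SQL:
SELECT a.name, b.name AS department
FROM employees a
INNER JOIN departments b ON a.dept_id = b.id

Result:
name  | department
------+-----------
Zoe   | Research  
Wendy | Finance   
Dana  | Marketing 


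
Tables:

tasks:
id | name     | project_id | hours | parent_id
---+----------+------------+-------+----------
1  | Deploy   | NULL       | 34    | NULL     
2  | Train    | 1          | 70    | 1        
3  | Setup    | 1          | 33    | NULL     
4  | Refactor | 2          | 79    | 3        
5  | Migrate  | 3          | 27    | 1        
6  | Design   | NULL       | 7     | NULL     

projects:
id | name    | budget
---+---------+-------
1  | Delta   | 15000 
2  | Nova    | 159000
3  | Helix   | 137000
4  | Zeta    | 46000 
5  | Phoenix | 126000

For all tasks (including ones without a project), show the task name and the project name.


LEFT JOIN keeps every row from tasks (the left table); where project_id has no match in projects, the project columns become NULL. Walk through each task:
  - task 1 (Deploy): project_id=NULL, no match -> kept with NULL
  - task 2 (Train): project_id=1 -> matches Delta
  - task 3 (Setup): project_id=1 -> matches Delta
  - task 4 (Refactor): project_id=2 -> matches Nova
  - task 5 (Migrate): project_id=3 -> matches Helix
  - task 6 (Design): project_id=NULL, no match -> kept with NULL
All 6 rows appear; 2 have NULL project.

SQL:
SELECT a.name, b.name AS project
FROM tasks a
LEFT JOIN projects b ON a.project_id = b.id

Result:
name     | project
---------+--------
Deploy   | NULL   
Train    | Delta  
Setup    | Delta  
Refactor | Nova   
Migrate  | Helix  
Design   | NULL   


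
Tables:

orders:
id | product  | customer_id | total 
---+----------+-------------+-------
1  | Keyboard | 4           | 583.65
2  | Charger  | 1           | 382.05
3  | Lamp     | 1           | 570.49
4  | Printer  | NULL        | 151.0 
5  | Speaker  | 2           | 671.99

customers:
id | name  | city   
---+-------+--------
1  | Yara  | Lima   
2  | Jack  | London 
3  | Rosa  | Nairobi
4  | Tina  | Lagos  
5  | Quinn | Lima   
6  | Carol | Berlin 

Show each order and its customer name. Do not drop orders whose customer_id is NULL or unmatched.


LEFT JOIN keeps every row from orders (the left table); where customer_id has no match in customers, the customer columns become NULL. Walk through each order:
  - order 1 (Keyboard): customer_id=4 -> matches Tina
  - order 2 (Charger): customer_id=1 -> matches Yara
  - order 3 (Lamp): customer_id=1 -> matches Yara
  - order 4 (Printer): customer_id=NULL, no match -> kept with NULL
  - order 5 (Speaker): customer_id=2 -> matches Jack
All 5 rows appear; 1 has NULL customer.

SQL:
SELECT a.product, b.name AS customer
FROM orders a
LEFT JOIN customers b ON a.customer_id = b.id

Result:
product  | customer
---------+---------
Keyboard | Tina    
Charger  | Yara    
Lamp     | Yara    
Printer  | NULL    
Speaker  | Jack    


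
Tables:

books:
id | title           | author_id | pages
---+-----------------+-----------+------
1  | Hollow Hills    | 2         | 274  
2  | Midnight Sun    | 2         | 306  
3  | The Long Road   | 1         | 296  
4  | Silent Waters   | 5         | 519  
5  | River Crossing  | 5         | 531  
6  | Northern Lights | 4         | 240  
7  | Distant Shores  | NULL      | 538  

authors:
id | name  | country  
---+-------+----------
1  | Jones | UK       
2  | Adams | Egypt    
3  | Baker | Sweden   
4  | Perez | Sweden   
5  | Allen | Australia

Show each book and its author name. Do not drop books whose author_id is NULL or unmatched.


LEFT JOIN keeps every row from books (the left table); where author_id has no match in authors, the author columns become NULL. Walk through each book:
  - book 1 (Hollow Hills): author_id=2 -> matches Adams
  - book 2 (Midnight Sun): author_id=2 -> matches Adams
  - book 3 (The Long Road): author_id=1 -> matches Jones
  - book 4 (Silent Waters): author_id=5 -> matches Allen
  - book 5 (River Crossing): author_id=5 -> matches Allen
  - book 6 (Northern Lights): author_id=4 -> matches Perez
  - book 7 (Distant Shores): author_id=NULL, no match -> kept with NULL
All 7 rows appear; 1 has NULL author.

SQL:
SELECT a.title, b.name AS author
FROM books a
LEFT JOIN authors b ON a.author_id = b.id

Result:
title           | author
----------------+-------
Hollow Hills    | Adams 
Midnight Sun    | Adams 
The Long Road   | Jones 
Silent Waters   | Allen 
River Crossing  | Allen 
Northern Lights | Perez 
Distant Shores  | NULL  


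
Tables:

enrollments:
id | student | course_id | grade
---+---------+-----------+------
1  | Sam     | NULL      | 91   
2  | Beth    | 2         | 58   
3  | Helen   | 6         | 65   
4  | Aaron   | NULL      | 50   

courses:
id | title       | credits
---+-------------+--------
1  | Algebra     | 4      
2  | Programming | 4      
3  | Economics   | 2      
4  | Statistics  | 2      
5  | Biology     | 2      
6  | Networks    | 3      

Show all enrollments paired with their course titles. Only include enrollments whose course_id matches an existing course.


INNER JOIN keeps only enrollments rows whose course_id matches an id in courses. Walk through each enrollment:
  - enrollment 1 (Sam): course_id=NULL, no match -> dropped
  - enrollment 2 (Beth): course_id=2 -> matches Programming
  - enrollment 3 (Helen): course_id=6 -> matches Networks
  - enrollment 4 (Aaron): course_id=NULL, no match -> dropped
So 2 of 4 rows are dropped.

SQL:
SELECT a.student, b.title AS course
FROM enrollments a
INNER JOIN courses b ON a.course_id = b.id

Result:
student | course     
--------+------------
Beth    | Programming
Helen   | Networks   


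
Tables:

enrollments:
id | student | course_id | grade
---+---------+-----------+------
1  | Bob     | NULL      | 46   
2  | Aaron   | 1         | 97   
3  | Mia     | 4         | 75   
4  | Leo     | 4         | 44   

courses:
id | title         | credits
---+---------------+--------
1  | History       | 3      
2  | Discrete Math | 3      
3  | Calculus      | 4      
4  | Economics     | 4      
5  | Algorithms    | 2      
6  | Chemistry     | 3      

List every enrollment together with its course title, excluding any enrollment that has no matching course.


INNER JOIN keeps only enrollments rows whose course_id matches an id in courses. Walk through each enrollment:
  - enrollment 1 (Bob): course_id=NULL, no match -> dropped
  - enrollment 2 (Aaron): course_id=1 -> matches History
  - enrollment 3 (Mia): course_id=4 -> matches Economics
  - enrollment 4 (Leo): course_id=4 -> matches Economics
So 1 of 4 rows is dropped.

SQL:
SELECT a.student, b.title AS course
FROM enrollments a
INNER JOIN courses b ON a.course_id = b.id

Result:
student | course   
--------+----------
Aaron   | History  
Mia     | Economics
Leo     | Economics


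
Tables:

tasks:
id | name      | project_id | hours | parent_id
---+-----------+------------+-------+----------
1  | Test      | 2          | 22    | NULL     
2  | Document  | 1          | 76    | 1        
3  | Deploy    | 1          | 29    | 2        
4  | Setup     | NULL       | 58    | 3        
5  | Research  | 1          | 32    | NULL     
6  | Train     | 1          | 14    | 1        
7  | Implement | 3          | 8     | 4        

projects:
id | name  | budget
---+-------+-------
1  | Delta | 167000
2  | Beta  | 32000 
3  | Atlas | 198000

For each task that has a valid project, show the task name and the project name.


INNER JOIN keeps only tasks rows whose project_id matches an id in projects. Walk through each task:
  - task 1 (Test): project_id=2 -> matches Beta
  - task 2 (Document): project_id=1 -> matches Delta
  - task 3 (Deploy): project_id=1 -> matches Delta
  - task 4 (Setup): project_id=NULL, no match -> dropped
  - task 5 (Research): project_id=1 -> matches Delta
  - task 6 (Train): project_id=1 -> matches Delta
  - task 7 (Implement): project_id=3 -> matches Atlas
So 1 of 7 rows is dropped.

SQL:
SELECT a.name, b.name AS project
FROM tasks a
INNER JOIN projects b ON a.project_id = b.id

Result:
name      | project
----------+--------
Test      | Beta   
Document  | Delta  
Deploy    | Delta  
Research  | Delta  
Train     | Delta  
Implement | Atlas  


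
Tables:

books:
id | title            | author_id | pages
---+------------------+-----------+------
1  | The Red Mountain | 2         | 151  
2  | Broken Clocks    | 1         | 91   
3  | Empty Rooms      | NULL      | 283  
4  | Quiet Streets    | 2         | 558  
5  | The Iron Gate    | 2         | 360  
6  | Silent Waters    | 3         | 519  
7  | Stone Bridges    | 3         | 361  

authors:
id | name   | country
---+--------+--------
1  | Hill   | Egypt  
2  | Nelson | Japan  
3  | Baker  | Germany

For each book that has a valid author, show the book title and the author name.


INNER JOIN keeps only books rows whose author_id matches an id in authors. Walk through each book:
  - book 1 (The Red Mountain): author_id=2 -> matches Nelson
  - book 2 (Broken Clocks): author_id=1 -> matches Hill
  - book 3 (Empty Rooms): author_id=NULL, no match -> dropped
  - book 4 (Quiet Streets): author_id=2 -> matches Nelson
  - book 5 (The Iron Gate): author_id=2 -> matches Nelson
  - book 6 (Silent Waters): author_id=3 -> matches Baker
  - book 7 (Stone Bridges): author_id=3 -> matches Baker
So 1 of 7 rows is dropped.

SQL:
SELECT a.title, b.name AS author
FROM books a
INNER JOIN authors b ON a.author_id = b.id

Result:
title            | author
-----------------+-------
The Red Mountain | Nelson
Broken Clocks    | Hill  
Quiet Streets    | Nelson
The Iron Gate    | Nelson
Silent Waters    | Baker 
Stone Bridges    | Baker 


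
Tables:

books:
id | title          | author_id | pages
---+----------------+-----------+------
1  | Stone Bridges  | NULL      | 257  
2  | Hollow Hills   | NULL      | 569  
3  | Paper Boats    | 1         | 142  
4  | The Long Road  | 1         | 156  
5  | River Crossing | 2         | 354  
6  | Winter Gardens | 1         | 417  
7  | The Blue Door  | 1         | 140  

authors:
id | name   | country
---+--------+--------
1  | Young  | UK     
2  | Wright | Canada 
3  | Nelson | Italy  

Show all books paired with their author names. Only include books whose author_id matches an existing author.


INNER JOIN keeps only books rows whose author_id matches an id in authors. Walk through each book:
  - book 1 (Stone Bridges): author_id=NULL, no match -> dropped
  - book 2 (Hollow Hills): author_id=NULL, no match -> dropped
  - book 3 (Paper Boats): author_id=1 -> matches Young
  - book 4 (The Long Road): author_id=1 -> matches Young
  - book 5 (River Crossing): author_id=2 -> matches Wright
  - book 6 (Winter Gardens): author_id=1 -> matches Young
  - book 7 (The Blue Door): author_id=1 -> matches Young
So 2 of 7 rows are dropped.

SQL:
SELECT a.title, b.name AS author
FROM books a
INNER JOIN authors b ON a.author_id = b.id

Result:
title          | author
---------------+-------
Paper Boats    | Young 
The Long Road  | Young 
River Crossing | Wright
Winter Gardens | Young 
The Blue Door  | Young 


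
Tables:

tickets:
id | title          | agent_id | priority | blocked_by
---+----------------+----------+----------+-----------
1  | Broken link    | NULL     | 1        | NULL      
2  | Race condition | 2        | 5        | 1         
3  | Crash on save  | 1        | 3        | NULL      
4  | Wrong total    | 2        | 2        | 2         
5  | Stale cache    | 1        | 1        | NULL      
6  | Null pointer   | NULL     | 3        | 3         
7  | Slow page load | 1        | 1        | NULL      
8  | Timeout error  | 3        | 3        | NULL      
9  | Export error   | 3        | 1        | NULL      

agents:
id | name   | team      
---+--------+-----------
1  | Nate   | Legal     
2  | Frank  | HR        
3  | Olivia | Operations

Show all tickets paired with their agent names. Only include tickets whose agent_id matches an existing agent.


INNER JOIN keeps only tickets rows whose agent_id matches an id in agents. Walk through each ticket:
  - ticket 1 (Broken link): agent_id=NULL, no match -> dropped
  - ticket 2 (Race condition): agent_id=2 -> matches Frank
  - ticket 3 (Crash on save): agent_id=1 -> matches Nate
  - ticket 4 (Wrong total): agent_id=2 -> matches Frank
  - ticket 5 (Stale cache): agent_id=1 -> matches Nate
  - ticket 6 (Null pointer): agent_id=NULL, no match -> dropped
  - ticket 7 (Slow page load): agent_id=1 -> matches Nate
  - ticket 8 (Timeout error): agent_id=3 -> matches Olivia
  - ticket 9 (Export error): agent_id=3 -> matches Olivia
So 2 of 9 rows are dropped.

SQL:
SELECT a.title, b.name AS agent
FROM tickets a
INNER JOIN agents b ON a.agent_id = b.id

Result:
title          | agent 
---------------+-------
Race condition | Frank 
Crash on save  | Nate  
Wrong total    | Frank 
Stale cache    | Nate  
Slow page load | Nate  
Timeout error  | Olivia
Export error   | Olivia


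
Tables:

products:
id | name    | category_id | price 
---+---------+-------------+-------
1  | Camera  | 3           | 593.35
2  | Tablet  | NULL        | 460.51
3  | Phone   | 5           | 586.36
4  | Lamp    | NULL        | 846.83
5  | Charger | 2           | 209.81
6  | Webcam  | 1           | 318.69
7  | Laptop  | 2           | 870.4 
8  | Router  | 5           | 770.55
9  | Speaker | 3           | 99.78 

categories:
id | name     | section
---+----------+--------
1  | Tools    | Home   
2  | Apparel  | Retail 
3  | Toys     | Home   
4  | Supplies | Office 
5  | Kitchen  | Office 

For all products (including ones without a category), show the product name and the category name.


LEFT JOIN keeps every row from products (the left table); where category_id has no match in categories, the category columns become NULL. Walk through each product:
  - product 1 (Camera): category_id=3 -> matches Toys
  - product 2 (Tablet): category_id=NULL, no match -> kept with NULL
  - product 3 (Phone): category_id=5 -> matches Kitchen
  - product 4 (Lamp): category_id=NULL, no match -> kept with NULL
  - product 5 (Charger): category_id=2 -> matches Apparel
  - product 6 (Webcam): category_id=1 -> matches Tools
  - product 7 (Laptop): category_id=2 -> matches Apparel
  - product 8 (Router): category_id=5 -> matches Kitchen
  - product 9 (Speaker): category_id=3 -> matches Toys
All 9 rows appear; 2 have NULL category.

SQL:
SELECT a.name, b.name AS category
FROM products a
LEFT JOIN categories b ON a.category_id = b.id

Result:
name    | category
--------+---------
Camera  | Toys    
Tablet  | NULL    
Phone   | Kitchen 
Lamp    | NULL    
Charger | Apparel 
Webcam  | Tools   
Laptop  | Apparel 
Router  | Kitchen 
Speaker | Toys    
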